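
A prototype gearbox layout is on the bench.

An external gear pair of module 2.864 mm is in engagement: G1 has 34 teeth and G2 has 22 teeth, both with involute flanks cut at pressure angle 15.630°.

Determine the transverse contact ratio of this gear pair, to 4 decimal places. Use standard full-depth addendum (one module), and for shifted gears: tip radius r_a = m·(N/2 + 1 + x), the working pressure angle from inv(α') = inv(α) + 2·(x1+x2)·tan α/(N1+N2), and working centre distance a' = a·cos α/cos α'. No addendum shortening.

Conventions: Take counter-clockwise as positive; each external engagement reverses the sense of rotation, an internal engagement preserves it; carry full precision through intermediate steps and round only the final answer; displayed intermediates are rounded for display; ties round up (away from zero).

class = single-mesh tooth geometry [involute pair 34T × 22T, m = 2.864]
base radii: r_b1 = 46.887597, r_b2 = 30.339033
tip radii: r_a1 = 51.552000, r_a2 = 34.368000
no profile shift: α' = α, a' = a
action lengths: √(r_a1²−r_b1²) = 21.428064, √(r_a2²−r_b2²) = 16.146284
base pitch p_b = π·m·cos α = 8.664808
CR = (21.428064 + 16.146284 − 80.192000·sin 15.63000°)/8.664808 = 1.842937
contact ratio ≈ 1.8429

1.8429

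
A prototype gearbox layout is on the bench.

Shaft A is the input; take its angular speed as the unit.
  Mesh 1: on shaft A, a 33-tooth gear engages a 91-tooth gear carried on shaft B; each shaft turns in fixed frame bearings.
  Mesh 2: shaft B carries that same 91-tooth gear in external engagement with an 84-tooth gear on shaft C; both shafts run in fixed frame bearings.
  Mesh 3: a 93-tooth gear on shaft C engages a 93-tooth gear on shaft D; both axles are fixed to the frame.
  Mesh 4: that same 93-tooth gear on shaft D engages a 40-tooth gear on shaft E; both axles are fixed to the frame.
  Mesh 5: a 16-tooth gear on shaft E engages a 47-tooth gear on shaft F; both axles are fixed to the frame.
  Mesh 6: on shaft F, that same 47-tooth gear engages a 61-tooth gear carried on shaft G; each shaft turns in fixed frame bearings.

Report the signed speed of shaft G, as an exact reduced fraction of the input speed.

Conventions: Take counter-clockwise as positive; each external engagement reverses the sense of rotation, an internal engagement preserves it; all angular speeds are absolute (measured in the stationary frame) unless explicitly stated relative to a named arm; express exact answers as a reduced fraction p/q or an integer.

6-mesh fixed-axis compound train (all bearings frame-fixed)
mesh 1 [33T→91T]: |ω|/ω_in = 1×33/91 = 33/91, sense flips to −
mesh 2 [91T→84T]: |ω|/ω_in = (33/91)×91/84 = 11/28, sense flips to +
mesh 3 [93T→93T]: |ω|/ω_in = (11/28)×93/93 = 11/28, sense flips to −
mesh 4 [93T→40T]: |ω|/ω_in = (11/28)×93/40 = 1023/1120, sense flips to +
mesh 5 [16T→47T]: |ω|/ω_in = (1023/1120)×16/47 = 1023/3290, sense flips to −
mesh 6 [47T→61T]: |ω|/ω_in = (1023/3290)×47/61 = 1023/4270, sense flips to +
signed output speed (× input speed) = 1023/4270

1023/4270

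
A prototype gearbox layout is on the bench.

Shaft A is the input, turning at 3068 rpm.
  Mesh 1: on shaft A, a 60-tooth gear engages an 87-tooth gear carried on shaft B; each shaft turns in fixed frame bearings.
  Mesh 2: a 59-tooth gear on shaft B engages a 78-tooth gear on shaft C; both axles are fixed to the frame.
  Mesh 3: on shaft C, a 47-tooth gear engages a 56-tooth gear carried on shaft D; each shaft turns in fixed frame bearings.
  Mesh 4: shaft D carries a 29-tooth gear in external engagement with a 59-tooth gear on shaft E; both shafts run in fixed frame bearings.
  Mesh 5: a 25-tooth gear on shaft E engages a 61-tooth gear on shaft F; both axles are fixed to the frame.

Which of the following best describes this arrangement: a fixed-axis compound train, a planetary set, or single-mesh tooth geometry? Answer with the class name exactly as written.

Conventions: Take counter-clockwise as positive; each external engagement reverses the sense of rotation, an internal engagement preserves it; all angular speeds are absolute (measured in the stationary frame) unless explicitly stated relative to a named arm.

recognized (6 fixed axles, 5 meshes): fixed-axis compound train
classification: fixed-axis compound train

fixed-axis compound train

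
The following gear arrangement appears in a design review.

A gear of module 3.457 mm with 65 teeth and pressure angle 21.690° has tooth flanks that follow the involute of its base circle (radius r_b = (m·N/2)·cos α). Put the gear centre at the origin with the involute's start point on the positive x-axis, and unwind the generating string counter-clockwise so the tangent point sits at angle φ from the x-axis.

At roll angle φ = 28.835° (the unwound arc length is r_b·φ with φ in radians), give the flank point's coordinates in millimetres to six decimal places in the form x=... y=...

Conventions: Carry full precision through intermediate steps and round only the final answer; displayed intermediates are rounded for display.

x=116.792921 y=4.324357

single-mesh involute tooth geometry (65T wheel at module 3.457)
pitch radius r_p = m·N/2 = 3.457·65/2 = 112.352500
base radius r_b = r_p·cos α = 112.352500·cos 21.690° = 104.397616
roll angle φ = 28.835° = 0.50326569 rad
x = r_b·(cos φ + φ·sin φ) = 116.792921
y = r_b·(sin φ − φ·cos φ) = 4.324357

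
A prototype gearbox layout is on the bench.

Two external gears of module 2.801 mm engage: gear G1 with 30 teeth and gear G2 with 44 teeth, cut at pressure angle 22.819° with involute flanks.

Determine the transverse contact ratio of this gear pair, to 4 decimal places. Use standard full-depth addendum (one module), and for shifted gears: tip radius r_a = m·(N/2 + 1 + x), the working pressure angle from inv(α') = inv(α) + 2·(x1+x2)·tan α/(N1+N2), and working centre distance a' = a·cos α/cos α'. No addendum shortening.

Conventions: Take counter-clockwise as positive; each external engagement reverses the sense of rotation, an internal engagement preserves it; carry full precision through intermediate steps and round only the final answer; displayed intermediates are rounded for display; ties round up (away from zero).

1.5735

class = single-mesh tooth geometry [involute pair 30T × 44T, m = 2.801]
base radii: r_b1 = 38.726679, r_b2 = 56.799129
tip radii: r_a1 = 44.816000, r_a2 = 64.423000
no profile shift: α' = α, a' = a
action lengths: √(r_a1²−r_b1²) = 22.554782, √(r_a2²−r_b2²) = 30.400359
base pitch p_b = π·m·cos α = 8.110897
CR = (22.554782 + 30.400359 − 103.637000·sin 22.81900°)/8.110897 = 1.573502
contact ratio ≈ 1.5735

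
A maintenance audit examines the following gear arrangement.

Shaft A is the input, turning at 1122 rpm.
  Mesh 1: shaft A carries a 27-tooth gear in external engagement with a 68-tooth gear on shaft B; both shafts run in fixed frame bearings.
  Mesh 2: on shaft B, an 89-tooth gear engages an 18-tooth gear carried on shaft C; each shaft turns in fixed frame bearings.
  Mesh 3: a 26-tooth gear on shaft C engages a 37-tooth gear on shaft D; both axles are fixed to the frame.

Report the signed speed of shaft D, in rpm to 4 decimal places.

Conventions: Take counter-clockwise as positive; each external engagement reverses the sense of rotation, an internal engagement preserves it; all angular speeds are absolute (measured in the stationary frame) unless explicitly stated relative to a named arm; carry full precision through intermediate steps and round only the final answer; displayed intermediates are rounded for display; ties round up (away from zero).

-1547.8784 rpm

class = fixed-axis compound train [3 meshes; 3 ratios multiply, 3 sense flips]
mesh 1 [27T→68T]: ω = 1122.0000×27/68 = 445.5000 rpm, sense flips to −
mesh 2 [89T→18T]: ω = 445.5000×89/18 = 2202.7500 rpm, sense flips to +
mesh 3 [26T→37T]: ω = 2202.7500×26/37 = 1547.8784 rpm, sense flips to −
signed output speed = -1547.8784 rpm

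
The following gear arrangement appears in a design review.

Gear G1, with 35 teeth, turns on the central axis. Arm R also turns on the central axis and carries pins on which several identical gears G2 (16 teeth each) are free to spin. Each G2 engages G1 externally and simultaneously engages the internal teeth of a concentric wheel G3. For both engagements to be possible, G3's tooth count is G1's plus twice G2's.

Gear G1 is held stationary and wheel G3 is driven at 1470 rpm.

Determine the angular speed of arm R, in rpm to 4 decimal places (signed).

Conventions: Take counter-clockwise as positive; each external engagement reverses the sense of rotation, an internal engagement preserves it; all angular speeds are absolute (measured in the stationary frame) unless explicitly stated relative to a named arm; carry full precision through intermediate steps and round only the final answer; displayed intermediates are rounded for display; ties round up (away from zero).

+965.5882 rpm

class = planetary set [G3 = 35+2·16 = 67; Willis about the carrier]
normalise by the input: solve with ω_ring = 1, then scale by 1470 rpm
ring teeth: 35 + 2·16 = 67
35(ω_sun−ω_arm) = −67(ω_ring−ω_arm),  ω_sun = 0, ω_ring = 1
35(0−ω_arm) = −67(1−ω_arm)  ⇒  102·ω_arm = 67  ⇒  ω_arm = 67/102
scale: ω_arm = 67/102 × 1470 rpm = +965.5882 rpm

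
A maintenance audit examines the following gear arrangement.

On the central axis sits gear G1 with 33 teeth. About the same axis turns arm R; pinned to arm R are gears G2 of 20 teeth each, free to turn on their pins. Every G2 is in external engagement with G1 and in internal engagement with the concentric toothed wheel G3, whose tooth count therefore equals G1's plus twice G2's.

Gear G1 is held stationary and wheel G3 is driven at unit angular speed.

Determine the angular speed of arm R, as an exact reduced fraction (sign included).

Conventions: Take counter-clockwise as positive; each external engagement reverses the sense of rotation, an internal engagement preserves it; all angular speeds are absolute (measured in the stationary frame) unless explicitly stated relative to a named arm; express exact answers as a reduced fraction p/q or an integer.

73/106

class = planetary set [G3 = 33+2·20 = 73; Willis about the carrier]
ring teeth: 33 + 2·20 = 73
33(ω_sun−ω_arm) = −73(ω_ring−ω_arm),  ω_sun = 0, ω_ring = 1
33(0−ω_arm) = −73(1−ω_arm)  ⇒  106·ω_arm = 73  ⇒  ω_arm = 73/106
exact speed ratio = 73/106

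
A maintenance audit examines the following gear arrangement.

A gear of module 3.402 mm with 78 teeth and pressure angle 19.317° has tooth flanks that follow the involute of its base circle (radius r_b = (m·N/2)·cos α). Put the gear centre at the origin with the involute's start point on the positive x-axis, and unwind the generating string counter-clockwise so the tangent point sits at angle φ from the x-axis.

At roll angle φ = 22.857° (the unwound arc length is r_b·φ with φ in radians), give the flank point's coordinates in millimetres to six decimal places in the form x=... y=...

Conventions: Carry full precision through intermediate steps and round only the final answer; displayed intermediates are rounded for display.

x=134.778866 y=2.607806

class = single-mesh tooth geometry [base-circle involute, m = 3.402, 78T]
pitch radius r_p = m·N/2 = 3.402·78/2 = 132.678000
base radius r_b = r_p·cos α = 132.678000·cos 19.317° = 125.208606
roll angle φ = 22.857° = 0.39892991 rad
x = r_b·(cos φ + φ·sin φ) = 134.778866
y = r_b·(sin φ − φ·cos φ) = 2.607806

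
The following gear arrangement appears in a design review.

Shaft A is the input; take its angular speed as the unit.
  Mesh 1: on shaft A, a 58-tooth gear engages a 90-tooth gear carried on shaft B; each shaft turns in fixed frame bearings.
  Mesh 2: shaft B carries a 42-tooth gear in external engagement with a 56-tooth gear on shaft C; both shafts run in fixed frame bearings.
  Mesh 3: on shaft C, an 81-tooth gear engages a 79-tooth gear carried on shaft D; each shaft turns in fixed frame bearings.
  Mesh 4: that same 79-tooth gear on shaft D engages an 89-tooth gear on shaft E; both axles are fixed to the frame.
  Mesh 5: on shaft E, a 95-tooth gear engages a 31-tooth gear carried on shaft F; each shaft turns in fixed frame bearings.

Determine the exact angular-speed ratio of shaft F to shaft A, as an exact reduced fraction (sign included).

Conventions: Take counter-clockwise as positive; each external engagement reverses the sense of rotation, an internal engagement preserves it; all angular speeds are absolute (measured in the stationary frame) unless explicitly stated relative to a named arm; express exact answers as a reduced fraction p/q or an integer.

-14877/11036

class = fixed-axis compound train [5 meshes; 5 ratios multiply, 5 sense flips]
mesh 1 [58T→90T]: running ratio 29/45, sense −
mesh 2 [42T→56T]: running ratio 29/60, sense +
mesh 3 [81T→79T]: running ratio 783/1580, sense −
mesh 4 [79T→89T]: running ratio 783/1780, sense +
mesh 5 [95T→31T]: running ratio 14877/11036, sense −
ω_out/ω_in = -14877/11036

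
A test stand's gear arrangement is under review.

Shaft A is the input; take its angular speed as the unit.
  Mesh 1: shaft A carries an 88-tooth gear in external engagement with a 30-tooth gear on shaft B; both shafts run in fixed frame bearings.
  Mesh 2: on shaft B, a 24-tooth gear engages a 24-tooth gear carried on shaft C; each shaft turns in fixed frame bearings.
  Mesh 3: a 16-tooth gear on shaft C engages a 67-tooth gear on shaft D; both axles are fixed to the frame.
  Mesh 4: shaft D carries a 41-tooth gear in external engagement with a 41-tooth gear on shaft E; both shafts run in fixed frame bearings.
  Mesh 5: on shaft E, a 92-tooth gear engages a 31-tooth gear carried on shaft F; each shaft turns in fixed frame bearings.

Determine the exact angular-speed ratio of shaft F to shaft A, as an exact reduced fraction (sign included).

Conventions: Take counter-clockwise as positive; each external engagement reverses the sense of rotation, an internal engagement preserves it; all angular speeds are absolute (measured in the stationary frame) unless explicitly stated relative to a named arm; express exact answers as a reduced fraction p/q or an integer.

class = fixed-axis compound train [5 meshes; 5 ratios multiply, 5 sense flips]
mesh 1 [88T→30T]: running ratio 44/15, sense −
mesh 2 [24T→24T]: running ratio 44/15, sense +
mesh 3 [16T→67T]: running ratio 704/1005, sense −
mesh 4 [41T→41T]: running ratio 704/1005, sense +
mesh 5 [92T→31T]: running ratio 64768/31155, sense −
ω_out/ω_in = -64768/31155

-64768/31155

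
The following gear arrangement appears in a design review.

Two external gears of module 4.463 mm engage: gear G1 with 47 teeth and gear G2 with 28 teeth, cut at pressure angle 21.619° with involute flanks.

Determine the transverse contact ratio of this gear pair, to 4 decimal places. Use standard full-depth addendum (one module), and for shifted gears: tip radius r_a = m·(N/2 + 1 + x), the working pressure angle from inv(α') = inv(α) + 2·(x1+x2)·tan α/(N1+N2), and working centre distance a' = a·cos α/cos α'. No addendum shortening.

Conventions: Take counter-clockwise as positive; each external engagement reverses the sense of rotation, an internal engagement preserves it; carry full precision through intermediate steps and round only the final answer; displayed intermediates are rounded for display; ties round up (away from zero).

1.6194

topology: single-mesh involute geometry — m = 4.463, 47T/28T pair
base radii: r_b1 = 97.502614, r_b2 = 58.086664
tip radii: r_a1 = 109.343500, r_a2 = 66.945000
no profile shift: α' = α, a' = a
action lengths: √(r_a1²−r_b1²) = 49.489809, √(r_a2²−r_b2²) = 33.280212
base pitch p_b = π·m·cos α = 13.034617
CR = (49.489809 + 33.280212 − 167.362500·sin 21.61900°)/13.034617 = 1.619394
contact ratio ≈ 1.6194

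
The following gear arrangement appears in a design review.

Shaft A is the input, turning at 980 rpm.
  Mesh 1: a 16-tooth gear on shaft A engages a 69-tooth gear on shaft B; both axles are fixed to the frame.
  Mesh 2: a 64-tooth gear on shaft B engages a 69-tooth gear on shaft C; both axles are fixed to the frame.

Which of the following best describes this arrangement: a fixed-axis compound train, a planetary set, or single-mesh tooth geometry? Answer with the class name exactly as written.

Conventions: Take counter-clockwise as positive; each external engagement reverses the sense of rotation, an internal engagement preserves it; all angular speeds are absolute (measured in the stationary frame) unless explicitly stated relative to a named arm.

fixed-axis compound train

class = fixed-axis compound train [2 meshes; 2 ratios multiply, 2 sense flips]
classification: fixed-axis compound train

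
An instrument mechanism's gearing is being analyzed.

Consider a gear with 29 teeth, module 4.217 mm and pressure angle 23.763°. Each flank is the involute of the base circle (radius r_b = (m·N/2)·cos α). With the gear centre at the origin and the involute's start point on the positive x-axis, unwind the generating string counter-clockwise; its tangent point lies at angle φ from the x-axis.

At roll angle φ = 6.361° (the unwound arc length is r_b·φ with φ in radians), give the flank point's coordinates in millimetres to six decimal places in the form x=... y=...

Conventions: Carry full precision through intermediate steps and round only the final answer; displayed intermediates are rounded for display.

x=56.306326 y=0.025495

class = single-mesh tooth geometry [base-circle involute, m = 4.217, 29T]
pitch radius r_p = m·N/2 = 4.217·29/2 = 61.146500
base radius r_b = r_p·cos α = 61.146500·cos 23.763° = 55.962504
roll angle φ = 6.361° = 0.11102039 rad
x = r_b·(cos φ + φ·sin φ) = 56.306326
y = r_b·(sin φ − φ·cos φ) = 0.025495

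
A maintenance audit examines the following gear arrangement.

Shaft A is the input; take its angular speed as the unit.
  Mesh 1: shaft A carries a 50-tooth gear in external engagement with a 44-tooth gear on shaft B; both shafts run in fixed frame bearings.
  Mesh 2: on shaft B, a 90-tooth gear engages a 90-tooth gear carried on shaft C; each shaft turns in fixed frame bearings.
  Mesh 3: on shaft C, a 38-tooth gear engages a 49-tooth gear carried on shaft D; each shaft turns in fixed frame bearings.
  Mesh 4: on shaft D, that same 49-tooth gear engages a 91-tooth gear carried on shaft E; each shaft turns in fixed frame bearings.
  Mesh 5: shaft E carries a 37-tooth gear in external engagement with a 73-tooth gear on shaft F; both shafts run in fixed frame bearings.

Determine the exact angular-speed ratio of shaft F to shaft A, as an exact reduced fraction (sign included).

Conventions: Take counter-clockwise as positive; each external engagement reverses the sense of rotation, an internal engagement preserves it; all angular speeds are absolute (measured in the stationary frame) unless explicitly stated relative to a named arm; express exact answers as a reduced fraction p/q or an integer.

-17575/73073

class = fixed-axis compound train [5 meshes; 5 ratios multiply, 5 sense flips]
mesh 1 [50T→44T]: running ratio 25/22, sense −
mesh 2 [90T→90T]: running ratio 25/22, sense +
mesh 3 [38T→49T]: running ratio 475/539, sense −
mesh 4 [49T→91T]: running ratio 475/1001, sense +
mesh 5 [37T→73T]: running ratio 17575/73073, sense −
ω_out/ω_in = -17575/73073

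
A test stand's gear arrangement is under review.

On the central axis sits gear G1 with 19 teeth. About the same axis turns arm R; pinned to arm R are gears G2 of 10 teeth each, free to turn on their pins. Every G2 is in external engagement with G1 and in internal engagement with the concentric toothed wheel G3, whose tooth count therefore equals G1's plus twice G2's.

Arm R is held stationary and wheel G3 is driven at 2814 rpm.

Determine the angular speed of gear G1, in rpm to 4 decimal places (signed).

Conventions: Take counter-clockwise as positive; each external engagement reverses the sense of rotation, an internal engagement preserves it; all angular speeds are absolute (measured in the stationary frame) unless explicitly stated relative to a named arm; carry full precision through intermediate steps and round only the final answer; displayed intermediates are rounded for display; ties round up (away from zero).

-5776.1053 rpm

topology: planetary set — G1 19T / G2 10T / G3 39T, arm = carrier (Willis)
normalise by the input: solve with ω_ring = 1, then scale by 2814 rpm
ring teeth: 19 + 2·10 = 39
19(ω_sun−ω_arm) = −39(ω_ring−ω_arm),  ω_arm = 0, ω_ring = 1
ω_sun = 0 − (39/19)(1−0) = -39/19
scale: ω_sun = -39/19 × 2814 rpm = -5776.1053 rpm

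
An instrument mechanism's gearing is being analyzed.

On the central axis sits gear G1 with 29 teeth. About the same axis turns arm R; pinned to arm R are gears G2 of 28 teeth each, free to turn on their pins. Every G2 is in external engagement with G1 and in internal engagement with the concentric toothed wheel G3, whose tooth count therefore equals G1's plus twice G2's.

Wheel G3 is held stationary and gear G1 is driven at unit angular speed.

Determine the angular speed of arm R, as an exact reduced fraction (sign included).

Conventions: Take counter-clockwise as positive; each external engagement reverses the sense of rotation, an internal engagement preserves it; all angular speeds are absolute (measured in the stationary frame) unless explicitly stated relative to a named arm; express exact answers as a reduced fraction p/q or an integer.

29/114

planetary set (29T centre, 28T on arm, 85T internal) — Willis relation
ring teeth: 29 + 2·28 = 85
29(ω_sun−ω_arm) = −85(ω_ring−ω_arm),  ω_ring = 0, ω_sun = 1
29(1−ω_arm) = −85(0−ω_arm)  ⇒  114·ω_arm = 29  ⇒  ω_arm = 29/114
exact speed ratio = 29/114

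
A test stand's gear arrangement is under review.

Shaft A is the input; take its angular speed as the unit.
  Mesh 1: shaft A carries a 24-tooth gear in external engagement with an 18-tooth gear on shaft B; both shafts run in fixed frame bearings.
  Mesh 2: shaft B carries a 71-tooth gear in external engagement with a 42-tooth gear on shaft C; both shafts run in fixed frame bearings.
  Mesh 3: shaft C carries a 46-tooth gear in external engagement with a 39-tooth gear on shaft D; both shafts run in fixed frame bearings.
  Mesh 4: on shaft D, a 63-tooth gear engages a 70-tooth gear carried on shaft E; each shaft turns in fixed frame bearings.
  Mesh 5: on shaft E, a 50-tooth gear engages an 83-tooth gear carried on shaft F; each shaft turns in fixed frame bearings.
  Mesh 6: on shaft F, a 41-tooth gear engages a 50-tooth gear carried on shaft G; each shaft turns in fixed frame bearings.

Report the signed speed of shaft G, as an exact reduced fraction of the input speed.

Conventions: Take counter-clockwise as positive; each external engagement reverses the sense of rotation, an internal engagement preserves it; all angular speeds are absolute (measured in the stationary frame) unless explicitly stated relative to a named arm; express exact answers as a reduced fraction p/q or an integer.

6-mesh fixed-axis compound train (all bearings frame-fixed)
mesh 1 [24T→18T]: |ω|/ω_in = 1×24/18 = 4/3, sense flips to −
mesh 2 [71T→42T]: |ω|/ω_in = (4/3)×71/42 = 142/63, sense flips to +
mesh 3 [46T→39T]: |ω|/ω_in = (142/63)×46/39 = 6532/2457, sense flips to −
mesh 4 [63T→70T]: |ω|/ω_in = (6532/2457)×63/70 = 3266/1365, sense flips to +
mesh 5 [50T→83T]: |ω|/ω_in = (3266/1365)×50/83 = 32660/22659, sense flips to −
mesh 6 [41T→50T]: |ω|/ω_in = (32660/22659)×41/50 = 133906/113295, sense flips to +
signed output speed (× input speed) = 133906/113295

133906/113295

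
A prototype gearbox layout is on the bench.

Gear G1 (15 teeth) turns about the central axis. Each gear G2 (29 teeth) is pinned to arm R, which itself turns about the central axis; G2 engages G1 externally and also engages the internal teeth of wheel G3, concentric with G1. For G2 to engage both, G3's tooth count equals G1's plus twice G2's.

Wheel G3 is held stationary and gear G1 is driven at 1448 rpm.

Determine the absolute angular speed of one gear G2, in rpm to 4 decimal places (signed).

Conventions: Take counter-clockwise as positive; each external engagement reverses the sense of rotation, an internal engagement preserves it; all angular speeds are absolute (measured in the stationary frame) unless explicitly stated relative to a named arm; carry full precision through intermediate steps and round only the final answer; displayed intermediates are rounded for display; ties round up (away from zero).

-374.4828 rpm

class = planetary set [G3 = 15+2·29 = 73; Willis about the carrier]
normalise by the input: solve with ω_sun = 1, then scale by 1448 rpm
ring teeth: 15 + 2·29 = 73
15(ω_sun−ω_arm) = −73(ω_ring−ω_arm),  ω_ring = 0, ω_sun = 1
15(1−ω_arm) = −73(0−ω_arm)  ⇒  88·ω_arm = 15  ⇒  ω_arm = 15/88
sun–planet mesh: 15·(1−15/88) = −29·(ω_p−ω_arm)  ⇒  ω_p−ω_arm = -1095/2552
ω_p = 15/88 − 1095/2552 = -15/58
scale: ω_p = -15/58 × 1448 rpm = -374.4828 rpm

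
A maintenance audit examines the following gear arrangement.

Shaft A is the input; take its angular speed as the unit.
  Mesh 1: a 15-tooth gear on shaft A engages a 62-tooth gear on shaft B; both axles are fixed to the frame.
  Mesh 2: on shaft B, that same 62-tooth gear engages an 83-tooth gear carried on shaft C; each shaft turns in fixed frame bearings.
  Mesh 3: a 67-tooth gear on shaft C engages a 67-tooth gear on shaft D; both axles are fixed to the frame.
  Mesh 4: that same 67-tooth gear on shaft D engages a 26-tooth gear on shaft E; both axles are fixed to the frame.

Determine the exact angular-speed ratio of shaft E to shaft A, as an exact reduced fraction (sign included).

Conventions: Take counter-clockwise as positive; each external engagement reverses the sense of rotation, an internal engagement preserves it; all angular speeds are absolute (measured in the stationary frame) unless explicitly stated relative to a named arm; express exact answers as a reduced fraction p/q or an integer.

1005/2158

class = fixed-axis compound train [4 meshes; 4 ratios multiply, 4 sense flips]
mesh 1 [15T→62T]: running ratio 15/62, sense −
mesh 2 [62T→83T]: running ratio 15/83, sense +
mesh 3 [67T→67T]: running ratio 15/83, sense −
mesh 4 [67T→26T]: running ratio 1005/2158, sense +
ω_out/ω_in = 1005/2158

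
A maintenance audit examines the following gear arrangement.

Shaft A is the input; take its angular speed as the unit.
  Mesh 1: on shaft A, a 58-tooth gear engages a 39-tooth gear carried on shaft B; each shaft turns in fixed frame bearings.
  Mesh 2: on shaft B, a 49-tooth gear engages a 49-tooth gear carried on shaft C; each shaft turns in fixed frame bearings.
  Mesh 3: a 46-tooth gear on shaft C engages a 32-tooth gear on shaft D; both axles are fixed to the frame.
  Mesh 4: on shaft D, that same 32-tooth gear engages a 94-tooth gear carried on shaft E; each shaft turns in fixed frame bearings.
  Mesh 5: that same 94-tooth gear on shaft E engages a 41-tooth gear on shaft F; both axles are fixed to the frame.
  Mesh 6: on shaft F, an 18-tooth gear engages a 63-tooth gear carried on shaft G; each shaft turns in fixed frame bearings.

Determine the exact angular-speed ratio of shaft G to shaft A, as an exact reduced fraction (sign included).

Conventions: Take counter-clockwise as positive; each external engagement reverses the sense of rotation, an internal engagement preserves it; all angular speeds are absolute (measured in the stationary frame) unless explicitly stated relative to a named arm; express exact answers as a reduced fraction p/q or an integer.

class = fixed-axis compound train [6 meshes; 6 ratios multiply, 6 sense flips]
mesh 1 [58T→39T]: running ratio 58/39, sense −
mesh 2 [49T→49T]: running ratio 58/39, sense +
mesh 3 [46T→32T]: running ratio 667/312, sense −
mesh 4 [32T→94T]: running ratio 1334/1833, sense +
mesh 5 [94T→41T]: running ratio 2668/1599, sense −
mesh 6 [18T→63T]: running ratio 5336/11193, sense +
ω_out/ω_in = 5336/11193

5336/11193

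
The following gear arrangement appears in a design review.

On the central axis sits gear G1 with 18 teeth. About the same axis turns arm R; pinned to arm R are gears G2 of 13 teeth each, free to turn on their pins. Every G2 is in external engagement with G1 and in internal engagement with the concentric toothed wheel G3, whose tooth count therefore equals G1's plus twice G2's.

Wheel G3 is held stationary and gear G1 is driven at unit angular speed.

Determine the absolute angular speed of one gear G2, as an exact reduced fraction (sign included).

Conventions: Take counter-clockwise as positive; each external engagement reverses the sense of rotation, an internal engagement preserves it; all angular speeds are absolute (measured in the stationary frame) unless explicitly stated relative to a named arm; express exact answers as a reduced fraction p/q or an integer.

-9/13

class = planetary set [G3 = 18+2·13 = 44; Willis about the carrier]
ring teeth: 18 + 2·13 = 44
18(ω_sun−ω_arm) = −44(ω_ring−ω_arm),  ω_ring = 0, ω_sun = 1
18(1−ω_arm) = −44(0−ω_arm)  ⇒  62·ω_arm = 18  ⇒  ω_arm = 9/31
sun–planet mesh: 18·(1−9/31) = −13·(ω_p−ω_arm)  ⇒  ω_p−ω_arm = -396/403
ω_p = 9/31 − 396/403 = -9/13
exact speed ratio = -9/13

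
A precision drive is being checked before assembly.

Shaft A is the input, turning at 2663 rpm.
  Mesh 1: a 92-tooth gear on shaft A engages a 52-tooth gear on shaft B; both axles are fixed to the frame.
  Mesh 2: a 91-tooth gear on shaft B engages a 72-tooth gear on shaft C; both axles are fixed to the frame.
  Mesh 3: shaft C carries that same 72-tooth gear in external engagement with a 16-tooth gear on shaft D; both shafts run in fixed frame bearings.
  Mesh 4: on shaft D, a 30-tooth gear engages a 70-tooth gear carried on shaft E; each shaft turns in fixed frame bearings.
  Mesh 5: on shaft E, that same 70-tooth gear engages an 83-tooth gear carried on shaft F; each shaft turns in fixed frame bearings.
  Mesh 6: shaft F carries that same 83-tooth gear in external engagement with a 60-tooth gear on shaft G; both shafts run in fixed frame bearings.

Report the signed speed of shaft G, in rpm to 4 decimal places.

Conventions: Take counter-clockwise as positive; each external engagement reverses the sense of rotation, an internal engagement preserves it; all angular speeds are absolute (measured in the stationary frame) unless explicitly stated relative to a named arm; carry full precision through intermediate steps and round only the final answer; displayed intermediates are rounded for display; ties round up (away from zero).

+13398.2188 rpm

topology: fixed-axis compound train — 6 meshes, A→G
mesh 1 [92T→52T]: ω = 2663.0000×92/52 = 4711.4615 rpm, sense flips to −
mesh 2 [91T→72T]: ω = 4711.4615×91/72 = 5954.7639 rpm, sense flips to +
mesh 3 [72T→16T]: ω = 5954.7639×72/16 = 26796.4375 rpm, sense flips to −
mesh 4 [30T→70T]: ω = 26796.4375×30/70 = 11484.1875 rpm, sense flips to +
mesh 5 [70T→83T]: ω = 11484.1875×70/83 = 9685.4593 rpm, sense flips to −
mesh 6 [83T→60T]: ω = 9685.4593×83/60 = 13398.2188 rpm, sense flips to +
signed output speed = +13398.2188 rpm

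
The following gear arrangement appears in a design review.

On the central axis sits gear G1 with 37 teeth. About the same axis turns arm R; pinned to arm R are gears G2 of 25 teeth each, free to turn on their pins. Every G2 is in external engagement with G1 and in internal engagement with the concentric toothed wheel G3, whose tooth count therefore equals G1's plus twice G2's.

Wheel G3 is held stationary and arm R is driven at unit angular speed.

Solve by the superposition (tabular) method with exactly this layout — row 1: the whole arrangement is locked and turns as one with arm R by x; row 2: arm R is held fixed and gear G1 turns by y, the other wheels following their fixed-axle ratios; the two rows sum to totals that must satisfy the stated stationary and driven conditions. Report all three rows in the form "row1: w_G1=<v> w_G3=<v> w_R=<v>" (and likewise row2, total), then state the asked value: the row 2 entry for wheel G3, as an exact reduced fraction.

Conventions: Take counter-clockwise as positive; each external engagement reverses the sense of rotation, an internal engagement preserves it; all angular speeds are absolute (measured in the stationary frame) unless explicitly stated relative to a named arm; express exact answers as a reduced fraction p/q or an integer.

row1: w_G1=1 w_G3=1 w_R=1
row2: w_G1=87/37 w_G3=-1 w_R=0
total: w_G1=124/37 w_G3=0 w_R=1
asked value: -1

topology: planetary set — G1 37T / G2 25T / G3 87T, arm = carrier (Willis)
row 1: whole set turns with the arm by x
row 2 — arm fixed, fixed-axis ratios: sun y, ring −(37/87)·y, arm 0
boundary: total ω_ring = x − (37/87)·y = 0 and total ω_arm = x = 1  ⇒  y = 87/37, x = 1
row 2 ring = −(37/87)·87/37 = -1
totals (row 1 + row 2): sun 1 + 87/37 = 124/37, ring 1 + (-1) = 0, arm 1 + 0 = 1
asked cell (row2, ring) = -1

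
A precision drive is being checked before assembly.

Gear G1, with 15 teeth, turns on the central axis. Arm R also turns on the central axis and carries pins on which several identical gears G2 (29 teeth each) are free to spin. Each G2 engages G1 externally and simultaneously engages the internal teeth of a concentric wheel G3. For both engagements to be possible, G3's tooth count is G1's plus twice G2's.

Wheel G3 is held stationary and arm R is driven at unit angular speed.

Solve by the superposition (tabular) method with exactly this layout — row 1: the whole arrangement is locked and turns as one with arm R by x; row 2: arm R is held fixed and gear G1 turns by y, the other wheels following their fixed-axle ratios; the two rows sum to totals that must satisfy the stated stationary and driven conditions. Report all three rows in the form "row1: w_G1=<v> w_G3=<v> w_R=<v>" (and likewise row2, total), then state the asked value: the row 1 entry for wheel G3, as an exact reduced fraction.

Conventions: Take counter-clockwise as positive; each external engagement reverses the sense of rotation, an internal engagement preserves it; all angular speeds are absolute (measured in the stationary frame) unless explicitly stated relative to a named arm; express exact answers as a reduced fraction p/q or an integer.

row1: w_G1=1 w_G3=1 w_R=1
row2: w_G1=73/15 w_G3=-1 w_R=0
total: w_G1=88/15 w_G3=0 w_R=1
asked value: 1

class = planetary set [G3 = 15+2·29 = 73; Willis about the carrier]
row 1 — lock + rotate with arm: ω_sun = ω_ring = ω_arm = x
superposition row 2 [arm held]: sun y, ring −(15/73)·y, arm 0
boundary: total ω_ring = x − (15/73)·y = 0 and total ω_arm = x = 1  ⇒  y = 73/15, x = 1
row 2 ring = −(15/73)·73/15 = -1
totals (row 1 + row 2): sun 1 + 73/15 = 88/15, ring 1 + (-1) = 0, arm 1 + 0 = 1
asked cell (row1, ring) = 1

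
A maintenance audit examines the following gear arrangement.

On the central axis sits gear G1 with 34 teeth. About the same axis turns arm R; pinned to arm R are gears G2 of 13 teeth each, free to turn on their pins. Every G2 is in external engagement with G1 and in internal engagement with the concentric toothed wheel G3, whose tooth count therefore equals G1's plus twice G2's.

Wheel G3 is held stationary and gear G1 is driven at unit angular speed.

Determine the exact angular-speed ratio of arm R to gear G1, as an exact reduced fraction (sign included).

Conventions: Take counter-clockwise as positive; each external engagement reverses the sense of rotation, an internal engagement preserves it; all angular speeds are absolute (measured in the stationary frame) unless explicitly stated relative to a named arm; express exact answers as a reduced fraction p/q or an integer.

planetary set (34T centre, 13T on arm, 60T internal) — Willis relation
ring teeth: 34 + 2·13 = 60
34(ω_sun−ω_arm) = −60(ω_ring−ω_arm),  ω_ring = 0, ω_sun = 1
34(1−ω_arm) = −60(0−ω_arm)  ⇒  94·ω_arm = 34  ⇒  ω_arm = 17/47
ω_out/ω_in = 17/47

17/47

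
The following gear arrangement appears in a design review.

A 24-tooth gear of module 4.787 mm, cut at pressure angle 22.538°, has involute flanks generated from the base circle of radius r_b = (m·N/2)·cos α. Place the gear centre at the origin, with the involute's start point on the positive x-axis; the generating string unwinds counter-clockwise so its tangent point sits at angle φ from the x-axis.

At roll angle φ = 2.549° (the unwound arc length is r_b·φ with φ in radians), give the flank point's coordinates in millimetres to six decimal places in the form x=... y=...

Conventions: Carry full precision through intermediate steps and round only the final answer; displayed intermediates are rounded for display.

x=53.109224 y=0.001557

recognized (one wheel, involute flank): single-mesh tooth geometry, m = 4.787, N = 24
pitch radius r_p = m·N/2 = 4.787·24/2 = 57.444000
base radius r_b = r_p·cos α = 57.444000·cos 22.538° = 53.056745
roll angle φ = 2.549° = 0.04448844 rad
x = r_b·(cos φ + φ·sin φ) = 53.109224
y = r_b·(sin φ − φ·cos φ) = 0.001557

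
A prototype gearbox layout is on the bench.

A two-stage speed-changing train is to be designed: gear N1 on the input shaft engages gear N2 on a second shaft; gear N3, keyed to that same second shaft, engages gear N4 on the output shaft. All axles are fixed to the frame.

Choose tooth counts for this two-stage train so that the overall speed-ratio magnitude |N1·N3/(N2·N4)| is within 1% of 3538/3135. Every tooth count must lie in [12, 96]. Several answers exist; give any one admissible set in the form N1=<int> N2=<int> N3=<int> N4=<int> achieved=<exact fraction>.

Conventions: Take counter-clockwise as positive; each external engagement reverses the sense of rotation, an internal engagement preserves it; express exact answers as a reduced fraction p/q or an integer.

N1=58 N2=33 N3=61 N4=95 achieved=3538/3135

class = fixed-axis compound train [2-stage, 3538/3135 wanted]
target = 3538/3135 in lowest terms: an exact hit needs N1·N3 = k·3538 and N2·N4 = k·3135 for one integer k, every count in [12, 96]; additionally prefer no 1:1 stage (N1 ≠ N2, N3 ≠ N4)
k = 1: N1·N3 = 3538 = 58·61, N2·N4 = 3135 = 33·95
achieved = 58·61/(33·95) = 3538/3135; |achieved − target| = 0 ≤ 1769/156750 ✓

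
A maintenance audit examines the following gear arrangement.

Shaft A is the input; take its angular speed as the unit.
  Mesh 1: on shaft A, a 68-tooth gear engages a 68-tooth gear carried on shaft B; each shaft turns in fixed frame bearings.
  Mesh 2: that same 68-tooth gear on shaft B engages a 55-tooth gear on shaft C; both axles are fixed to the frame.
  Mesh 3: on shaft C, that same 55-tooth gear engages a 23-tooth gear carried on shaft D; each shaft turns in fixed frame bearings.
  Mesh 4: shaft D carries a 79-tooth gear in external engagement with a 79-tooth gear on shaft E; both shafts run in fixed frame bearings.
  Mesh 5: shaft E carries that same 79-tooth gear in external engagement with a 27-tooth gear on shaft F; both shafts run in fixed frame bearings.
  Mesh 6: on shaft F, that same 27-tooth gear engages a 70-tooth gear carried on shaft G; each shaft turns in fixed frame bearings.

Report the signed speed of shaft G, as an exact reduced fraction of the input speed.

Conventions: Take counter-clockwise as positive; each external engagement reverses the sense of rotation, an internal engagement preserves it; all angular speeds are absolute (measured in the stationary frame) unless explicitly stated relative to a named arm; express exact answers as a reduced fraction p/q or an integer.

2686/805

6-mesh fixed-axis compound train (all bearings frame-fixed)
mesh 1 [68T→68T]: |ω|/ω_in = 1×68/68 = 1, sense flips to −
mesh 2 [68T→55T]: |ω|/ω_in = 1×68/55 = 68/55, sense flips to +
mesh 3 [55T→23T]: |ω|/ω_in = (68/55)×55/23 = 68/23, sense flips to −
mesh 4 [79T→79T]: |ω|/ω_in = (68/23)×79/79 = 68/23, sense flips to +
mesh 5 [79T→27T]: |ω|/ω_in = (68/23)×79/27 = 5372/621, sense flips to −
mesh 6 [27T→70T]: |ω|/ω_in = (5372/621)×27/70 = 2686/805, sense flips to +
signed output speed (× input speed) = 2686/805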